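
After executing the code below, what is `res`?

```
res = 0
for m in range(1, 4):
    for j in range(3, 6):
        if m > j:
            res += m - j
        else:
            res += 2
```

18

m=1,j=3: not 1>3, res = 0+2 = 2
m=1,j=4: not 1>4, res = 2+2 = 4
m=1,j=5: not 1>5, res = 4+2 = 6
m=2,j=3: not 2>3, res = 6+2 = 8
m=2,j=4: not 2>4, res = 8+2 = 10
m=2,j=5: not 2>5, res = 10+2 = 12
m=3,j=3: not 3>3, res = 12+2 = 14
m=3,j=4: not 3>4, res = 14+2 = 16
m=3,j=5: not 3>5, res = 16+2 = 18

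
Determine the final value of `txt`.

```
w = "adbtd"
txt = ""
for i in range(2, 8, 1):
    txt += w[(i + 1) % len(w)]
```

i=2: add w[3]='t' → 't'
i=3: add w[4]='d' → 'td'
i=4: add w[0]='a' → 'tda'
i=5: add w[1]='d' → 'tdad'
i=6: add w[2]='b' → 'tdadb'
i=7: add w[3]='t' → 'tdadbt'

'tdadbt'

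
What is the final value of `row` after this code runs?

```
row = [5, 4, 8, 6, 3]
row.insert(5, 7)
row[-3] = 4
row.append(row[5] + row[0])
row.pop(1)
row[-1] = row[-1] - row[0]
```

insert 7 at 5 → [5, 4, 8, 6, 3, 7]
row[-3] = 4 → [5, 4, 8, 4, 3, 7]
append row[5]+row[0] = 7+5 = 12 → [5, 4, 8, 4, 3, 7, 12]
pop(1) removes 4 → [5, 8, 4, 3, 7, 12]
row[-1] = row[-1]-row[0] = 12-5 = 7 → [5, 8, 4, 3, 7, 7]

[5, 8, 4, 3, 7, 7]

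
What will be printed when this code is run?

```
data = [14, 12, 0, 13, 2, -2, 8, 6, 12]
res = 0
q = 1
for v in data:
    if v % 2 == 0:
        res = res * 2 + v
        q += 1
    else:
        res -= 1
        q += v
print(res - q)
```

v=14: even, res = 0*2+14 = 14; q=2
v=12: even, res = 14*2+12 = 40; q=3
v=0: even, res = 40*2+0 = 80; q=4
v=13: not even, res = 80-1 = 79; q=17
v=2: even, res = 79*2+2 = 160; q=18
v=-2: even, res = 160*2+(-2) = 318; q=19
v=8: even, res = 318*2+8 = 644; q=20
v=6: even, res = 644*2+6 = 1294; q=21
v=12: even, res = 1294*2+12 = 2600; q=22
res-q = 2600-22 = 2578

2578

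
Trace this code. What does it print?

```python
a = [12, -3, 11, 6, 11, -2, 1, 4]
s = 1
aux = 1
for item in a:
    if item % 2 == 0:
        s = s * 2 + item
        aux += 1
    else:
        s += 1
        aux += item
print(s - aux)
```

item=12: even, s = 1*2+12 = 14; aux=2
item=-3: not even, s = 14+1 = 15; aux=-1
item=11: not even, s = 15+1 = 16; aux=10
item=6: even, s = 16*2+6 = 38; aux=11
item=11: not even, s = 38+1 = 39; aux=22
item=-2: even, s = 39*2+(-2) = 76; aux=23
item=1: not even, s = 76+1 = 77; aux=24
item=4: even, s = 77*2+4 = 158; aux=25
s-aux = 158-25 = 133

133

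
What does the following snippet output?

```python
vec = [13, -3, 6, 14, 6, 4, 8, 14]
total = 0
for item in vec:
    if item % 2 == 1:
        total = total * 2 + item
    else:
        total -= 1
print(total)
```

17

item=13: odd, total = 0*2+13 = 13
item=-3: odd, total = 13*2+(-3) = 23
item=6: not odd, total = 23-1 = 22
item=14: not odd, total = 22-1 = 21
item=6: not odd, total = 21-1 = 20
item=4: not odd, total = 20-1 = 19
item=8: not odd, total = 19-1 = 18
item=14: not odd, total = 18-1 = 17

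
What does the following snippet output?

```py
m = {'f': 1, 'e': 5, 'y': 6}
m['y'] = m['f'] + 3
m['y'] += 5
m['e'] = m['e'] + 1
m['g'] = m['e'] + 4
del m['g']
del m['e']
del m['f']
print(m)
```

{'y': 9}

m['y'] = m['f']+3 = 4 → {'f': 1, 'e': 5, 'y': 4}
m['y'] = 4+5 = 9 → {'f': 1, 'e': 5, 'y': 9}
m['e'] = m['e']+1 = 6 → {'f': 1, 'e': 6, 'y': 9}
m['g'] = m['e']+4 = 10 → {'f': 1, 'e': 6, 'y': 9, 'g': 10}
del 'g' → {'f': 1, 'e': 6, 'y': 9}
del 'e' → {'f': 1, 'y': 9}
del 'f' → {'y': 9}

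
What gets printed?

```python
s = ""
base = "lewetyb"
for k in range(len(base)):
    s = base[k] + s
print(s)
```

k=0: prepend 'l' → 'l'
k=1: prepend 'e' → 'el'
k=2: prepend 'w' → 'wel'
k=3: prepend 'e' → 'ewel'
k=4: prepend 't' → 'tewel'
k=5: prepend 'y' → 'ytewel'
k=6: prepend 'b' → 'bytewel'

bytewel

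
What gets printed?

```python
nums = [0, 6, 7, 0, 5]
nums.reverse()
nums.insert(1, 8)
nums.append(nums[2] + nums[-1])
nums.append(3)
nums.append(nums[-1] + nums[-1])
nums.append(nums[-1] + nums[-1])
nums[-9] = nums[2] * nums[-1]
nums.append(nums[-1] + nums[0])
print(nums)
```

reverse → [5, 0, 7, 6, 0]
insert 8 at 1 → [5, 8, 0, 7, 6, 0]
append nums[2]+nums[-1] = 0+0 = 0 → [5, 8, 0, 7, 6, 0, 0]
append 3 → [5, 8, 0, 7, 6, 0, 0, 3]
append nums[-1]+nums[-1] = 3+3 = 6 → [5, 8, 0, 7, 6, 0, 0, 3, 6]
append nums[-1]+nums[-1] = 6+6 = 12 → [5, 8, 0, 7, 6, 0, 0, 3, 6, 12]
nums[-9] = nums[2]*nums[-1] = 0*12 = 0 → [5, 0, 0, 7, 6, 0, 0, 3, 6, 12]
append nums[-1]+nums[0] = 12+5 = 17 → [5, 0, 0, 7, 6, 0, 0, 3, 6, 12, 17]

[5, 0, 0, 7, 6, 0, 0, 3, 6, 12, 17]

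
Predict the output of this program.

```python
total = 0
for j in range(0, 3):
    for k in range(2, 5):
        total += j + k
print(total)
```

36

j=0,k=2: total = 0+2 = 2
j=0,k=3: total = 2+3 = 5
j=0,k=4: total = 5+4 = 9
j=1,k=2: total = 9+3 = 12
j=1,k=3: total = 12+4 = 16
j=1,k=4: total = 16+5 = 21
j=2,k=2: total = 21+4 = 25
j=2,k=3: total = 25+5 = 30
j=2,k=4: total = 30+6 = 36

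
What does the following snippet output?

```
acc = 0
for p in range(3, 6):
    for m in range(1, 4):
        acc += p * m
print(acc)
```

p=3,m=1: acc = 0+3 = 3
p=3,m=2: acc = 3+6 = 9
p=3,m=3: acc = 9+9 = 18
p=4,m=1: acc = 18+4 = 22
p=4,m=2: acc = 22+8 = 30
p=4,m=3: acc = 30+12 = 42
p=5,m=1: acc = 42+5 = 47
p=5,m=2: acc = 47+10 = 57
p=5,m=3: acc = 57+15 = 72

72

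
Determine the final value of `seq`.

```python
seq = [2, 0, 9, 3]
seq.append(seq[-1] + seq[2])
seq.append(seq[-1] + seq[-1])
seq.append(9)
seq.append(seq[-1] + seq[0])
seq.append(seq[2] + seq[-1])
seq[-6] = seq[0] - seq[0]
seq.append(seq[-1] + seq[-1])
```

[2, 0, 9, 0, 12, 24, 9, 11, 20, 40]

append seq[-1]+seq[2] = 3+9 = 12 → [2, 0, 9, 3, 12]
append seq[-1]+seq[-1] = 12+12 = 24 → [2, 0, 9, 3, 12, 24]
append 9 → [2, 0, 9, 3, 12, 24, 9]
append seq[-1]+seq[0] = 9+2 = 11 → [2, 0, 9, 3, 12, 24, 9, 11]
append seq[2]+seq[-1] = 9+11 = 20 → [2, 0, 9, 3, 12, 24, 9, 11, 20]
seq[-6] = seq[0]-seq[0] = 2-2 = 0 → [2, 0, 9, 0, 12, 24, 9, 11, 20]
append seq[-1]+seq[-1] = 20+20 = 40 → [2, 0, 9, 0, 12, 24, 9, 11, 20, 40]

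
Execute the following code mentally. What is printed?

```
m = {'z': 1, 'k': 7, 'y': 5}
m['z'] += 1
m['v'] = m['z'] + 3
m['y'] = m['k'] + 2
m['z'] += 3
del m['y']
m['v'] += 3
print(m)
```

m['z'] = 1+1 = 2 → {'z': 2, 'k': 7, 'y': 5}
m['v'] = m['z']+3 = 5 → {'z': 2, 'k': 7, 'y': 5, 'v': 5}
m['y'] = m['k']+2 = 9 → {'z': 2, 'k': 7, 'y': 9, 'v': 5}
m['z'] = 2+3 = 5 → {'z': 5, 'k': 7, 'y': 9, 'v': 5}
del 'y' → {'z': 5, 'k': 7, 'v': 5}
m['v'] = 5+3 = 8 → {'z': 5, 'k': 7, 'v': 8}

{'z': 5, 'k': 7, 'v': 8}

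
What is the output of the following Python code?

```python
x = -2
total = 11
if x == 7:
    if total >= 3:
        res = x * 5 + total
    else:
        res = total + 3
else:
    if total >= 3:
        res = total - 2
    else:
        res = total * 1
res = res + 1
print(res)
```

10

x=-2, total=11
x == 7 is False; total >= 3 is True
→ res = total - 2 = 9
res = 9+1 = 10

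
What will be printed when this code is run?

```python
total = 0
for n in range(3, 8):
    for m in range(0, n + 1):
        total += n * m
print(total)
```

n=3,m=0: total = 0+0 = 0
n=3,m=1: total = 0+3 = 3
n=3,m=2: total = 3+6 = 9
n=3,m=3: total = 9+9 = 18
n=4,m=0: total = 18+0 = 18
n=4,m=1: total = 18+4 = 22
n=4,m=2: total = 22+8 = 30
n=4,m=3: total = 30+12 = 42
n=4,m=4: total = 42+16 = 58
n=5,m=0: total = 58+0 = 58
n=5,m=1: total = 58+5 = 63
n=5,m=2: total = 63+10 = 73
n=5,m=3: total = 73+15 = 88
n=5,m=4: total = 88+20 = 108
n=5,m=5: total = 108+25 = 133
n=6,m=0: total = 133+0 = 133
n=6,m=1: total = 133+6 = 139
n=6,m=2: total = 139+12 = 151
n=6,m=3: total = 151+18 = 169
n=6,m=4: total = 169+24 = 193
n=6,m=5: total = 193+30 = 223
n=6,m=6: total = 223+36 = 259
n=7,m=0: total = 259+0 = 259
n=7,m=1: total = 259+7 = 266
n=7,m=2: total = 266+14 = 280
n=7,m=3: total = 280+21 = 301
n=7,m=4: total = 301+28 = 329
n=7,m=5: total = 329+35 = 364
n=7,m=6: total = 364+42 = 406
n=7,m=7: total = 406+49 = 455

455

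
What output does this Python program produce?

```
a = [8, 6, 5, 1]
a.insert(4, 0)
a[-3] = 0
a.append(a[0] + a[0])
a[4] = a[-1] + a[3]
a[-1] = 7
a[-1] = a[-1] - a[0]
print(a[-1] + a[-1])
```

insert 0 at 4 → [8, 6, 5, 1, 0]
a[-3] = 0 → [8, 6, 0, 1, 0]
append a[0]+a[0] = 8+8 = 16 → [8, 6, 0, 1, 0, 16]
a[4] = a[-1]+a[3] = 16+1 = 17 → [8, 6, 0, 1, 17, 16]
a[-1] = 7 → [8, 6, 0, 1, 17, 7]
a[-1] = a[-1]-a[0] = 7-8 = -1 → [8, 6, 0, 1, 17, -1]
a[-1]+a[-1] = (-1)+(-1) = -2

-2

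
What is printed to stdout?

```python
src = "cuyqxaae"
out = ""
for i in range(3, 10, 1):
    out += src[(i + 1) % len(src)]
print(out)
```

xaaecuy

i=3: add src[4]='x' → 'x'
i=4: add src[5]='a' → 'xa'
i=5: add src[6]='a' → 'xaa'
i=6: add src[7]='e' → 'xaae'
i=7: add src[0]='c' → 'xaaec'
i=8: add src[1]='u' → 'xaaecu'
i=9: add src[2]='y' → 'xaaecuy'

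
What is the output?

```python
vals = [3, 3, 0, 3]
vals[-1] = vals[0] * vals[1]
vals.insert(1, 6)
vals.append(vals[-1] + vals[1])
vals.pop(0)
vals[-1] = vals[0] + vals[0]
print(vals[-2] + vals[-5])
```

vals[-1] = vals[0]*vals[1] = 3*3 = 9 → [3, 3, 0, 9]
insert 6 at 1 → [3, 6, 3, 0, 9]
append vals[-1]+vals[1] = 9+6 = 15 → [3, 6, 3, 0, 9, 15]
pop(0) removes 3 → [6, 3, 0, 9, 15]
vals[-1] = vals[0]+vals[0] = 6+6 = 12 → [6, 3, 0, 9, 12]
vals[-2]+vals[-5] = 9+6 = 15

15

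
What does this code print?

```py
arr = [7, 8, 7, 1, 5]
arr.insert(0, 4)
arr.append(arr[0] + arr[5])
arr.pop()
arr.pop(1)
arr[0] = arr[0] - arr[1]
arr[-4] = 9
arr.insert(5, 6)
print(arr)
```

insert 4 at 0 → [4, 7, 8, 7, 1, 5]
append arr[0]+arr[5] = 4+5 = 9 → [4, 7, 8, 7, 1, 5, 9]
pop() removes 9 → [4, 7, 8, 7, 1, 5]
pop(1) removes 7 → [4, 8, 7, 1, 5]
arr[0] = arr[0]-arr[1] = 4-8 = -4 → [-4, 8, 7, 1, 5]
arr[-4] = 9 → [-4, 9, 7, 1, 5]
insert 6 at 5 → [-4, 9, 7, 1, 5, 6]

[-4, 9, 7, 1, 5, 6]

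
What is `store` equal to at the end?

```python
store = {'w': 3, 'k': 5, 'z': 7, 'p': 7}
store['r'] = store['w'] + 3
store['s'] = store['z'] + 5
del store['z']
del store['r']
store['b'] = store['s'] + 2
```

{'w': 3, 'k': 5, 'p': 7, 's': 12, 'b': 14}

store['r'] = store['w']+3 = 6 → {'w': 3, 'k': 5, 'z': 7, 'p': 7, 'r': 6}
store['s'] = store['z']+5 = 12 → {'w': 3, 'k': 5, 'z': 7, 'p': 7, 'r': 6, 's': 12}
del 'z' → {'w': 3, 'k': 5, 'p': 7, 'r': 6, 's': 12}
del 'r' → {'w': 3, 'k': 5, 'p': 7, 's': 12}
store['b'] = store['s']+2 = 14 → {'w': 3, 'k': 5, 'p': 7, 's': 12, 'b': 14}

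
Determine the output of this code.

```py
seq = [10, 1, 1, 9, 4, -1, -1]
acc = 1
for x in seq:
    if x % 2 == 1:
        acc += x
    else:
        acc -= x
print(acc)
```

-4

x=10: not odd, acc = 1-10 = -9
x=1: odd, acc = (-9)+1 = -8
x=1: odd, acc = (-8)+1 = -7
x=9: odd, acc = (-7)+9 = 2
x=4: not odd, acc = 2-4 = -2
x=-1: odd, acc = (-2)+(-1) = -3
x=-1: odd, acc = (-3)+(-1) = -4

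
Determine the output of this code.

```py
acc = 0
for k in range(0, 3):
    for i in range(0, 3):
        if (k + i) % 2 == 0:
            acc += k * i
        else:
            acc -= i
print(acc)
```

k=0,i=0: even sum, acc = 0+0 = 0
k=0,i=1: odd sum, acc = 0-1 = -1
k=0,i=2: even sum, acc = (-1)+0 = -1
k=1,i=0: odd sum, acc = (-1)-0 = -1
k=1,i=1: even sum, acc = (-1)+1 = 0
k=1,i=2: odd sum, acc = 0-2 = -2
k=2,i=0: even sum, acc = (-2)+0 = -2
k=2,i=1: odd sum, acc = (-2)-1 = -3
k=2,i=2: even sum, acc = (-3)+4 = 1

1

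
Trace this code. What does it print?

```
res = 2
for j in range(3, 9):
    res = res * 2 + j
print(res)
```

j=3: res = 2*2+3 = 7
j=4: res = 7*2+4 = 18
j=5: res = 18*2+5 = 41
j=6: res = 41*2+6 = 88
j=7: res = 88*2+7 = 183
j=8: res = 183*2+8 = 374

374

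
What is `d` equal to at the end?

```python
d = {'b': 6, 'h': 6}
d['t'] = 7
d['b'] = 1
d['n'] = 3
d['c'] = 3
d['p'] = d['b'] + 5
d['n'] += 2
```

d['t'] = 7 → {'b': 6, 'h': 6, 't': 7}
d['b'] = 1 → {'b': 1, 'h': 6, 't': 7}
d['n'] = 3 → {'b': 1, 'h': 6, 't': 7, 'n': 3}
d['c'] = 3 → {'b': 1, 'h': 6, 't': 7, 'n': 3, 'c': 3}
d['p'] = d['b']+5 = 6 → {'b': 1, 'h': 6, 't': 7, 'n': 3, 'c': 3, 'p': 6}
d['n'] = 3+2 = 5 → {'b': 1, 'h': 6, 't': 7, 'n': 5, 'c': 3, 'p': 6}

{'b': 1, 'h': 6, 't': 7, 'n': 5, 'c': 3, 'p': 6}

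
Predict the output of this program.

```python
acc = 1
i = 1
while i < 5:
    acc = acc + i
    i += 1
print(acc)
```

11

i=1: acc = 1+1 = 2
i=2: acc = 2+2 = 4
i=3: acc = 4+3 = 7
i=4: acc = 7+4 = 11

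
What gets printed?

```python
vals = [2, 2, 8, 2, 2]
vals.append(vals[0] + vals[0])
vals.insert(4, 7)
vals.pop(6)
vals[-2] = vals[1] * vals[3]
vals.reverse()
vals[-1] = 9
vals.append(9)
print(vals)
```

append vals[0]+vals[0] = 2+2 = 4 → [2, 2, 8, 2, 2, 4]
insert 7 at 4 → [2, 2, 8, 2, 7, 2, 4]
pop(6) removes 4 → [2, 2, 8, 2, 7, 2]
vals[-2] = vals[1]*vals[3] = 2*2 = 4 → [2, 2, 8, 2, 4, 2]
reverse → [2, 4, 2, 8, 2, 2]
vals[-1] = 9 → [2, 4, 2, 8, 2, 9]
append 9 → [2, 4, 2, 8, 2, 9, 9]

[2, 4, 2, 8, 2, 9, 9]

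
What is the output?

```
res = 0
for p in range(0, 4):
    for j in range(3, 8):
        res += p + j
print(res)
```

130

p=0,j=3: res = 0+3 = 3
p=0,j=4: res = 3+4 = 7
p=0,j=5: res = 7+5 = 12
p=0,j=6: res = 12+6 = 18
p=0,j=7: res = 18+7 = 25
p=1,j=3: res = 25+4 = 29
p=1,j=4: res = 29+5 = 34
p=1,j=5: res = 34+6 = 40
p=1,j=6: res = 40+7 = 47
p=1,j=7: res = 47+8 = 55
p=2,j=3: res = 55+5 = 60
p=2,j=4: res = 60+6 = 66
p=2,j=5: res = 66+7 = 73
p=2,j=6: res = 73+8 = 81
p=2,j=7: res = 81+9 = 90
p=3,j=3: res = 90+6 = 96
p=3,j=4: res = 96+7 = 103
p=3,j=5: res = 103+8 = 111
p=3,j=6: res = 111+9 = 120
p=3,j=7: res = 120+10 = 130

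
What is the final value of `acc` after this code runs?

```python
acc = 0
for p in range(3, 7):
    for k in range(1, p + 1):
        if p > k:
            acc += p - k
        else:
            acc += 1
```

38

p=3,k=1: 3>1, acc = 0+2 = 2
p=3,k=2: 3>2, acc = 2+1 = 3
p=3,k=3: not 3>3, acc = 3+1 = 4
p=4,k=1: 4>1, acc = 4+3 = 7
p=4,k=2: 4>2, acc = 7+2 = 9
p=4,k=3: 4>3, acc = 9+1 = 10
p=4,k=4: not 4>4, acc = 10+1 = 11
p=5,k=1: 5>1, acc = 11+4 = 15
p=5,k=2: 5>2, acc = 15+3 = 18
p=5,k=3: 5>3, acc = 18+2 = 20
p=5,k=4: 5>4, acc = 20+1 = 21
p=5,k=5: not 5>5, acc = 21+1 = 22
p=6,k=1: 6>1, acc = 22+5 = 27
p=6,k=2: 6>2, acc = 27+4 = 31
p=6,k=3: 6>3, acc = 31+3 = 34
p=6,k=4: 6>4, acc = 34+2 = 36
p=6,k=5: 6>5, acc = 36+1 = 37
p=6,k=6: not 6>6, acc = 37+1 = 38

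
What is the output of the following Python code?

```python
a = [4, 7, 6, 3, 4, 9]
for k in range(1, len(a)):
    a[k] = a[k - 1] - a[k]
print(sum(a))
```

k=1: a[1] = 4-7 = -3 → [4, -3, 6, 3, 4, 9]
k=2: a[2] = (-3)-6 = -9 → [4, -3, -9, 3, 4, 9]
k=3: a[3] = (-9)-3 = -12 → [4, -3, -9, -12, 4, 9]
k=4: a[4] = (-12)-4 = -16 → [4, -3, -9, -12, -16, 9]
k=5: a[5] = (-16)-9 = -25 → [4, -3, -9, -12, -16, -25]
sum = -61

-61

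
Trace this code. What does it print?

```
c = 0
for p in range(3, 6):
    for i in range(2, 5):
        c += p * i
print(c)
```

108

p=3,i=2: c = 0+6 = 6
p=3,i=3: c = 6+9 = 15
p=3,i=4: c = 15+12 = 27
p=4,i=2: c = 27+8 = 35
p=4,i=3: c = 35+12 = 47
p=4,i=4: c = 47+16 = 63
p=5,i=2: c = 63+10 = 73
p=5,i=3: c = 73+15 = 88
p=5,i=4: c = 88+20 = 108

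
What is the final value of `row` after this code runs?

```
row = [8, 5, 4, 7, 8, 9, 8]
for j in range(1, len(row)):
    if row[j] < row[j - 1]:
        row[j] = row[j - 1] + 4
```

j=1: 5<8, row[1] = 8+4 = 12 → [8, 12, 4, 7, 8, 9, 8]
j=2: 4<12, row[2] = 12+4 = 16 → [8, 12, 16, 7, 8, 9, 8]
j=3: 7<16, row[3] = 16+4 = 20 → [8, 12, 16, 20, 8, 9, 8]
j=4: 8<20, row[4] = 20+4 = 24 → [8, 12, 16, 20, 24, 9, 8]
j=5: 9<24, row[5] = 24+4 = 28 → [8, 12, 16, 20, 24, 28, 8]
j=6: 8<28, row[6] = 28+4 = 32 → [8, 12, 16, 20, 24, 28, 32]

[8, 12, 16, 20, 24, 28, 32]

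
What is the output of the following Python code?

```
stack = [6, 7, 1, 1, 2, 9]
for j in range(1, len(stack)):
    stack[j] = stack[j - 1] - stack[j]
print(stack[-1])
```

-14

j=1: stack[1] = 6-7 = -1 → [6, -1, 1, 1, 2, 9]
j=2: stack[2] = (-1)-1 = -2 → [6, -1, -2, 1, 2, 9]
j=3: stack[3] = (-2)-1 = -3 → [6, -1, -2, -3, 2, 9]
j=4: stack[4] = (-3)-2 = -5 → [6, -1, -2, -3, -5, 9]
j=5: stack[5] = (-5)-9 = -14 → [6, -1, -2, -3, -5, -14]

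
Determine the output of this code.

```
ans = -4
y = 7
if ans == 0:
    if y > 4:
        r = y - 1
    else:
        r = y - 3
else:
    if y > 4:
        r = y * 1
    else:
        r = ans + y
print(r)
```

ans=-4, y=7
ans == 0 is False; y > 4 is True
→ r = y * 1 = 7

7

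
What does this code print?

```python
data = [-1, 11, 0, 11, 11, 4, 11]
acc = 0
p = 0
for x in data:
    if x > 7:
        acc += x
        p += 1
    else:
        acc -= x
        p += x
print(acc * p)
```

287

x=-1: not >7, acc = 0-(-1) = 1; p=-1
x=11: >7, acc = 1+11 = 12; p=0
x=0: not >7, acc = 12-0 = 12; p=0
x=11: >7, acc = 12+11 = 23; p=1
x=11: >7, acc = 23+11 = 34; p=2
x=4: not >7, acc = 34-4 = 30; p=6
x=11: >7, acc = 30+11 = 41; p=7
acc*p = 41*7 = 287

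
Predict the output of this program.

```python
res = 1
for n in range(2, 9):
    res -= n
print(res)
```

-34

n=2: res = 1-2 = -1
n=3: res = (-1)-3 = -4
n=4: res = (-4)-4 = -8
n=5: res = (-8)-5 = -13
n=6: res = (-13)-6 = -19
n=7: res = (-19)-7 = -26
n=8: res = (-26)-8 = -34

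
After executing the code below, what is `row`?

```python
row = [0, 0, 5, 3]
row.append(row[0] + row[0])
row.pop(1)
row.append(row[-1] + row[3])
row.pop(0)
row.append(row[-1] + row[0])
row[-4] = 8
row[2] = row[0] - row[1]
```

append row[0]+row[0] = 0+0 = 0 → [0, 0, 5, 3, 0]
pop(1) removes 0 → [0, 5, 3, 0]
append row[-1]+row[3] = 0+0 = 0 → [0, 5, 3, 0, 0]
pop(0) removes 0 → [5, 3, 0, 0]
append row[-1]+row[0] = 0+5 = 5 → [5, 3, 0, 0, 5]
row[-4] = 8 → [5, 8, 0, 0, 5]
row[2] = row[0]-row[1] = 5-8 = -3 → [5, 8, -3, 0, 5]

[5, 8, -3, 0, 5]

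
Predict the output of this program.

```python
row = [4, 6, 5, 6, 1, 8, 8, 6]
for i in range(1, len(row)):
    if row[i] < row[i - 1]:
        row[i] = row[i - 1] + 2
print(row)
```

[4, 6, 8, 10, 12, 14, 16, 18]

i=1: 6>=4, unchanged → [4, 6, 5, 6, 1, 8, 8, 6]
i=2: 5<6, row[2] = 6+2 = 8 → [4, 6, 8, 6, 1, 8, 8, 6]
i=3: 6<8, row[3] = 8+2 = 10 → [4, 6, 8, 10, 1, 8, 8, 6]
i=4: 1<10, row[4] = 10+2 = 12 → [4, 6, 8, 10, 12, 8, 8, 6]
i=5: 8<12, row[5] = 12+2 = 14 → [4, 6, 8, 10, 12, 14, 8, 6]
i=6: 8<14, row[6] = 14+2 = 16 → [4, 6, 8, 10, 12, 14, 16, 6]
i=7: 6<16, row[7] = 16+2 = 18 → [4, 6, 8, 10, 12, 14, 16, 18]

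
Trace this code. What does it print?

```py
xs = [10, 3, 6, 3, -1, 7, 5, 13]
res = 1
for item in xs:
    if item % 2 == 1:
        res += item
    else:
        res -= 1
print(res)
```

29

item=10: not odd, res = 1-1 = 0
item=3: odd, res = 0+3 = 3
item=6: not odd, res = 3-1 = 2
item=3: odd, res = 2+3 = 5
item=-1: odd, res = 5+(-1) = 4
item=7: odd, res = 4+7 = 11
item=5: odd, res = 11+5 = 16
item=13: odd, res = 16+13 = 29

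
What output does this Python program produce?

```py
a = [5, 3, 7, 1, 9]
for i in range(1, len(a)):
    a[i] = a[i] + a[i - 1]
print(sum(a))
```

i=1: a[1] = 3+5 = 8 → [5, 8, 7, 1, 9]
i=2: a[2] = 7+8 = 15 → [5, 8, 15, 1, 9]
i=3: a[3] = 1+15 = 16 → [5, 8, 15, 16, 9]
i=4: a[4] = 9+16 = 25 → [5, 8, 15, 16, 25]
sum = 69

69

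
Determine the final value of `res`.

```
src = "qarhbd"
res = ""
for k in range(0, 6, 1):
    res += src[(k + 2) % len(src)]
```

'rhbdqa'

k=0: add src[2]='r' → 'r'
k=1: add src[3]='h' → 'rh'
k=2: add src[4]='b' → 'rhb'
k=3: add src[5]='d' → 'rhbd'
k=4: add src[0]='q' → 'rhbdq'
k=5: add src[1]='a' → 'rhbdqa'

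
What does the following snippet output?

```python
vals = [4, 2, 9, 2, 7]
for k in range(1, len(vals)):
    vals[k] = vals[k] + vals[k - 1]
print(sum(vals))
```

k=1: vals[1] = 2+4 = 6 → [4, 6, 9, 2, 7]
k=2: vals[2] = 9+6 = 15 → [4, 6, 15, 2, 7]
k=3: vals[3] = 2+15 = 17 → [4, 6, 15, 17, 7]
k=4: vals[4] = 7+17 = 24 → [4, 6, 15, 17, 24]
sum = 66

66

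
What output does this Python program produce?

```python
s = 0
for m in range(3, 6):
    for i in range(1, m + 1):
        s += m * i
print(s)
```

133

m=3,i=1: s = 0+3 = 3
m=3,i=2: s = 3+6 = 9
m=3,i=3: s = 9+9 = 18
m=4,i=1: s = 18+4 = 22
m=4,i=2: s = 22+8 = 30
m=4,i=3: s = 30+12 = 42
m=4,i=4: s = 42+16 = 58
m=5,i=1: s = 58+5 = 63
m=5,i=2: s = 63+10 = 73
m=5,i=3: s = 73+15 = 88
m=5,i=4: s = 88+20 = 108
m=5,i=5: s = 108+25 = 133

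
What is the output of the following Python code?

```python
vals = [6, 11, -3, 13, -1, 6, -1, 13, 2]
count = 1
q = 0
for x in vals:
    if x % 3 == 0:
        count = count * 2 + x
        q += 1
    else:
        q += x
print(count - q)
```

x=6: %3==0, count = 1*2+6 = 8; q=1
x=11: not %3==0; q=12
x=-3: %3==0, count = 8*2+(-3) = 13; q=13
x=13: not %3==0; q=26
x=-1: not %3==0; q=25
x=6: %3==0, count = 13*2+6 = 32; q=26
x=-1: not %3==0; q=25
x=13: not %3==0; q=38
x=2: not %3==0; q=40
count-q = 32-40 = -8

-8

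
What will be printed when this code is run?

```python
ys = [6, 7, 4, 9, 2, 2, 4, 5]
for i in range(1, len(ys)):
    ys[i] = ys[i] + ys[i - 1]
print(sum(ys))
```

193

i=1: ys[1] = 7+6 = 13 → [6, 13, 4, 9, 2, 2, 4, 5]
i=2: ys[2] = 4+13 = 17 → [6, 13, 17, 9, 2, 2, 4, 5]
i=3: ys[3] = 9+17 = 26 → [6, 13, 17, 26, 2, 2, 4, 5]
i=4: ys[4] = 2+26 = 28 → [6, 13, 17, 26, 28, 2, 4, 5]
i=5: ys[5] = 2+28 = 30 → [6, 13, 17, 26, 28, 30, 4, 5]
i=6: ys[6] = 4+30 = 34 → [6, 13, 17, 26, 28, 30, 34, 5]
i=7: ys[7] = 5+34 = 39 → [6, 13, 17, 26, 28, 30, 34, 39]
sum = 193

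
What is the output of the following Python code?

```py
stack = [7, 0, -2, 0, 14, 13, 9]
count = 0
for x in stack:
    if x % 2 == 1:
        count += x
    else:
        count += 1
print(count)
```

33

x=7: odd, count = 0+7 = 7
x=0: not odd, count = 7+1 = 8
x=-2: not odd, count = 8+1 = 9
x=0: not odd, count = 9+1 = 10
x=14: not odd, count = 10+1 = 11
x=13: odd, count = 11+13 = 24
x=9: odd, count = 24+9 = 33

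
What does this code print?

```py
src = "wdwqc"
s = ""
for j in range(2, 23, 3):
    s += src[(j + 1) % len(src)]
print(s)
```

qdcwwqd

j=2: add src[3]='q' → 'q'
j=5: add src[1]='d' → 'qd'
j=8: add src[4]='c' → 'qdc'
j=11: add src[2]='w' → 'qdcw'
j=14: add src[0]='w' → 'qdcww'
j=17: add src[3]='q' → 'qdcwwq'
j=20: add src[1]='d' → 'qdcwwqd'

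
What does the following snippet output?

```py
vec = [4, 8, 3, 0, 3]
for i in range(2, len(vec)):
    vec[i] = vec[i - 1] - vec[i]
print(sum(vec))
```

i=2: vec[2] = 8-3 = 5 → [4, 8, 5, 0, 3]
i=3: vec[3] = 5-0 = 5 → [4, 8, 5, 5, 3]
i=4: vec[4] = 5-3 = 2 → [4, 8, 5, 5, 2]
sum = 24

24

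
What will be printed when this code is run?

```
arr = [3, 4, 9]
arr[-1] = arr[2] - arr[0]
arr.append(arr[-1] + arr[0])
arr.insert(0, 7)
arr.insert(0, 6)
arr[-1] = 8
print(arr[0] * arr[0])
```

36

arr[-1] = arr[2]-arr[0] = 9-3 = 6 → [3, 4, 6]
append arr[-1]+arr[0] = 6+3 = 9 → [3, 4, 6, 9]
insert 7 at 0 → [7, 3, 4, 6, 9]
insert 6 at 0 → [6, 7, 3, 4, 6, 9]
arr[-1] = 8 → [6, 7, 3, 4, 6, 8]
arr[0]*arr[0] = 6*6 = 36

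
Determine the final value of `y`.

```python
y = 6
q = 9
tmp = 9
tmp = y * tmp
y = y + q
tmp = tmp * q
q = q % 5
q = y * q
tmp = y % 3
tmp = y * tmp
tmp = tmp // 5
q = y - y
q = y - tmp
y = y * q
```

225

tmp = 6*9 = 54
y = 6+9 = 15
tmp = 54*9 = 486
q = 9%5 = 4
q = 15*4 = 60
tmp = 15%3 = 0
tmp = 15*0 = 0
tmp = 0//5 = 0
q = 15-15 = 0
q = 15-0 = 15
y = 15*15 = 225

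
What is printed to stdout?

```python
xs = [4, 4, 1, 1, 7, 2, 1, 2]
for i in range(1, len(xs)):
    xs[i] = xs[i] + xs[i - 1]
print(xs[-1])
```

22

i=1: xs[1] = 4+4 = 8 → [4, 8, 1, 1, 7, 2, 1, 2]
i=2: xs[2] = 1+8 = 9 → [4, 8, 9, 1, 7, 2, 1, 2]
i=3: xs[3] = 1+9 = 10 → [4, 8, 9, 10, 7, 2, 1, 2]
i=4: xs[4] = 7+10 = 17 → [4, 8, 9, 10, 17, 2, 1, 2]
i=5: xs[5] = 2+17 = 19 → [4, 8, 9, 10, 17, 19, 1, 2]
i=6: xs[6] = 1+19 = 20 → [4, 8, 9, 10, 17, 19, 20, 2]
i=7: xs[7] = 2+20 = 22 → [4, 8, 9, 10, 17, 19, 20, 22]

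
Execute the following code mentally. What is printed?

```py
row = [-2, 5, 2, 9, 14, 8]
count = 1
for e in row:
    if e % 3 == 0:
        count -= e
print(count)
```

-8

e=-2: not %3==0
e=5: not %3==0
e=2: not %3==0
e=9: %3==0, count = 1-9 = -8
e=14: not %3==0
e=8: not %3==0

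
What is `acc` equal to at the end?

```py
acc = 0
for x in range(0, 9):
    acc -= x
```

x=0: acc = 0-0 = 0
x=1: acc = 0-1 = -1
x=2: acc = (-1)-2 = -3
x=3: acc = (-3)-3 = -6
x=4: acc = (-6)-4 = -10
x=5: acc = (-10)-5 = -15
x=6: acc = (-15)-6 = -21
x=7: acc = (-21)-7 = -28
x=8: acc = (-28)-8 = -36

-36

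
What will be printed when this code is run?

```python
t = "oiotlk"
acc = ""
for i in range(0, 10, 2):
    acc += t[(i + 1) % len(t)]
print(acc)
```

itkit

i=0: add t[1]='i' → 'i'
i=2: add t[3]='t' → 'it'
i=4: add t[5]='k' → 'itk'
i=6: add t[1]='i' → 'itki'
i=8: add t[3]='t' → 'itkit'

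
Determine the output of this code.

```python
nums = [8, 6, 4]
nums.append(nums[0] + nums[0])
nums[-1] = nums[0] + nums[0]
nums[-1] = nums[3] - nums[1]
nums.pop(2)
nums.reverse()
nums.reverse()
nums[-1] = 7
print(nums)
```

[8, 6, 7]

append nums[0]+nums[0] = 8+8 = 16 → [8, 6, 4, 16]
nums[-1] = nums[0]+nums[0] = 8+8 = 16 → [8, 6, 4, 16]
nums[-1] = nums[3]-nums[1] = 16-6 = 10 → [8, 6, 4, 10]
pop(2) removes 4 → [8, 6, 10]
reverse → [10, 6, 8]
reverse → [8, 6, 10]
nums[-1] = 7 → [8, 6, 7]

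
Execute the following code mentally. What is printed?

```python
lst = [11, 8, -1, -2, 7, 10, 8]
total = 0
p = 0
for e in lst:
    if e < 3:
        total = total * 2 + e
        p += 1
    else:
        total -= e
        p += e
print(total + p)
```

e=11: not <3, total = 0-11 = -11; p=11
e=8: not <3, total = (-11)-8 = -19; p=19
e=-1: <3, total = (-19)*2+(-1) = -39; p=20
e=-2: <3, total = (-39)*2+(-2) = -80; p=21
e=7: not <3, total = (-80)-7 = -87; p=28
e=10: not <3, total = (-87)-10 = -97; p=38
e=8: not <3, total = (-97)-8 = -105; p=46
total+p = (-105)+46 = -59

-59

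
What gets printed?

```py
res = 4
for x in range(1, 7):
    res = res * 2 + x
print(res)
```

x=1: res = 4*2+1 = 9
x=2: res = 9*2+2 = 20
x=3: res = 20*2+3 = 43
x=4: res = 43*2+4 = 90
x=5: res = 90*2+5 = 185
x=6: res = 185*2+6 = 376

376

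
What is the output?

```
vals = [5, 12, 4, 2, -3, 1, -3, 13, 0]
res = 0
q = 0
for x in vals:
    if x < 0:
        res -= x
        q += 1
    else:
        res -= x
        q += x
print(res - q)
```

-70

x=5: not <0, res = 0-5 = -5; q=5
x=12: not <0, res = (-5)-12 = -17; q=17
x=4: not <0, res = (-17)-4 = -21; q=21
x=2: not <0, res = (-21)-2 = -23; q=23
x=-3: <0, res = (-23)-(-3) = -20; q=24
x=1: not <0, res = (-20)-1 = -21; q=25
x=-3: <0, res = (-21)-(-3) = -18; q=26
x=13: not <0, res = (-18)-13 = -31; q=39
x=0: not <0, res = (-31)-0 = -31; q=39
res-q = (-31)-39 = -70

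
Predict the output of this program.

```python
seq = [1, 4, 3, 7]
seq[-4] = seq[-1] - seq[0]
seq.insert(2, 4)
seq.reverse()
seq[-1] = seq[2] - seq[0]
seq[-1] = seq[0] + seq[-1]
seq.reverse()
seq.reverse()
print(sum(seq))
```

22

seq[-4] = seq[-1]-seq[0] = 7-1 = 6 → [6, 4, 3, 7]
insert 4 at 2 → [6, 4, 4, 3, 7]
reverse → [7, 3, 4, 4, 6]
seq[-1] = seq[2]-seq[0] = 4-7 = -3 → [7, 3, 4, 4, -3]
seq[-1] = seq[0]+seq[-1] = 7+(-3) = 4 → [7, 3, 4, 4, 4]
reverse → [4, 4, 4, 3, 7]
reverse → [7, 3, 4, 4, 4]
sum = 22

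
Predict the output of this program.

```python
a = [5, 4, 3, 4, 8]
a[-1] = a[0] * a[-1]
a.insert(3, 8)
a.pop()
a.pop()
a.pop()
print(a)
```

a[-1] = a[0]*a[-1] = 5*8 = 40 → [5, 4, 3, 4, 40]
insert 8 at 3 → [5, 4, 3, 8, 4, 40]
pop() removes 40 → [5, 4, 3, 8, 4]
pop() removes 4 → [5, 4, 3, 8]
pop() removes 8 → [5, 4, 3]

[5, 4, 3]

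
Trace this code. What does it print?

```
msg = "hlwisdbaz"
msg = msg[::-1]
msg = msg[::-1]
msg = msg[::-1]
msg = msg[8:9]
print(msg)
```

h

reverse → 'zabdsiwlh'
reverse → 'hlwisdbaz'
reverse → 'zabdsiwlh'
slice [8:9] → 'h'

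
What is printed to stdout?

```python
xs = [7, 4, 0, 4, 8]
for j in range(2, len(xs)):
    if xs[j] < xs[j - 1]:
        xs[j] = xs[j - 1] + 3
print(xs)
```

j=2: 0<4, xs[2] = 4+3 = 7 → [7, 4, 7, 4, 8]
j=3: 4<7, xs[3] = 7+3 = 10 → [7, 4, 7, 10, 8]
j=4: 8<10, xs[4] = 10+3 = 13 → [7, 4, 7, 10, 13]

[7, 4, 7, 10, 13]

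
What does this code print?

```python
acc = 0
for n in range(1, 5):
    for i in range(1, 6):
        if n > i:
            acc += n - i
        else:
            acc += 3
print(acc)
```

52

n=1,i=1: not 1>1, acc = 0+3 = 3
n=1,i=2: not 1>2, acc = 3+3 = 6
n=1,i=3: not 1>3, acc = 6+3 = 9
n=1,i=4: not 1>4, acc = 9+3 = 12
n=1,i=5: not 1>5, acc = 12+3 = 15
n=2,i=1: 2>1, acc = 15+1 = 16
n=2,i=2: not 2>2, acc = 16+3 = 19
n=2,i=3: not 2>3, acc = 19+3 = 22
n=2,i=4: not 2>4, acc = 22+3 = 25
n=2,i=5: not 2>5, acc = 25+3 = 28
n=3,i=1: 3>1, acc = 28+2 = 30
n=3,i=2: 3>2, acc = 30+1 = 31
n=3,i=3: not 3>3, acc = 31+3 = 34
n=3,i=4: not 3>4, acc = 34+3 = 37
n=3,i=5: not 3>5, acc = 37+3 = 40
n=4,i=1: 4>1, acc = 40+3 = 43
n=4,i=2: 4>2, acc = 43+2 = 45
n=4,i=3: 4>3, acc = 45+1 = 46
n=4,i=4: not 4>4, acc = 46+3 = 49
n=4,i=5: not 4>5, acc = 49+3 = 52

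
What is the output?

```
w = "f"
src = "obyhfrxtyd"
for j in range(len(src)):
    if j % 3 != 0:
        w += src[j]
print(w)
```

j=0: skip
j=1: add 'b' → 'fb'
j=2: add 'y' → 'fby'
j=3: skip
j=4: add 'f' → 'fbyf'
j=5: add 'r' → 'fbyfr'
j=6: skip
j=7: add 't' → 'fbyfrt'
j=8: add 'y' → 'fbyfrty'
j=9: skip

fbyfrty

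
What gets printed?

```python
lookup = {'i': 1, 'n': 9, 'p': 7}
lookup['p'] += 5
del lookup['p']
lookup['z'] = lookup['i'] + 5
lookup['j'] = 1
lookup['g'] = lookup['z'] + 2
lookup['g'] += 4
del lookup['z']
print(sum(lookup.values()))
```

23

lookup['p'] = 7+5 = 12 → {'i': 1, 'n': 9, 'p': 12}
del 'p' → {'i': 1, 'n': 9}
lookup['z'] = lookup['i']+5 = 6 → {'i': 1, 'n': 9, 'z': 6}
lookup['j'] = 1 → {'i': 1, 'n': 9, 'z': 6, 'j': 1}
lookup['g'] = lookup['z']+2 = 8 → {'i': 1, 'n': 9, 'z': 6, 'j': 1, 'g': 8}
lookup['g'] = 8+4 = 12 → {'i': 1, 'n': 9, 'z': 6, 'j': 1, 'g': 12}
del 'z' → {'i': 1, 'n': 9, 'j': 1, 'g': 12}
sum of values = 23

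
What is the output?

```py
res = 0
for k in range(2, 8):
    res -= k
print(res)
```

-27

k=2: res = 0-2 = -2
k=3: res = (-2)-3 = -5
k=4: res = (-5)-4 = -9
k=5: res = (-9)-5 = -14
k=6: res = (-14)-6 = -20
k=7: res = (-20)-7 = -27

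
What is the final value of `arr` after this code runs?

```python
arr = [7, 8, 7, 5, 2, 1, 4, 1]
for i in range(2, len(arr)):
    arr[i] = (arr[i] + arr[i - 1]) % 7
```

[7, 8, 1, 6, 1, 2, 6, 0]

i=2: arr[2] = (7+8)%7 = 1 → [7, 8, 1, 5, 2, 1, 4, 1]
i=3: arr[3] = (5+1)%7 = 6 → [7, 8, 1, 6, 2, 1, 4, 1]
i=4: arr[4] = (2+6)%7 = 1 → [7, 8, 1, 6, 1, 1, 4, 1]
i=5: arr[5] = (1+1)%7 = 2 → [7, 8, 1, 6, 1, 2, 4, 1]
i=6: arr[6] = (4+2)%7 = 6 → [7, 8, 1, 6, 1, 2, 6, 1]
i=7: arr[7] = (1+6)%7 = 0 → [7, 8, 1, 6, 1, 2, 6, 0]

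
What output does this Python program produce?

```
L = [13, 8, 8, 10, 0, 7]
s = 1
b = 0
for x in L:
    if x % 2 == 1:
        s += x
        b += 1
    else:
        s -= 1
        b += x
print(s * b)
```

x=13: odd, s = 1+13 = 14; b=1
x=8: not odd, s = 14-1 = 13; b=9
x=8: not odd, s = 13-1 = 12; b=17
x=10: not odd, s = 12-1 = 11; b=27
x=0: not odd, s = 11-1 = 10; b=27
x=7: odd, s = 10+7 = 17; b=28
s*b = 17*28 = 476

476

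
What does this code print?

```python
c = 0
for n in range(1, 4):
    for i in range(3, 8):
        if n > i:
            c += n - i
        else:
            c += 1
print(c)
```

15

n=1,i=3: not 1>3, c = 0+1 = 1
n=1,i=4: not 1>4, c = 1+1 = 2
n=1,i=5: not 1>5, c = 2+1 = 3
n=1,i=6: not 1>6, c = 3+1 = 4
n=1,i=7: not 1>7, c = 4+1 = 5
n=2,i=3: not 2>3, c = 5+1 = 6
n=2,i=4: not 2>4, c = 6+1 = 7
n=2,i=5: not 2>5, c = 7+1 = 8
n=2,i=6: not 2>6, c = 8+1 = 9
n=2,i=7: not 2>7, c = 9+1 = 10
n=3,i=3: not 3>3, c = 10+1 = 11
n=3,i=4: not 3>4, c = 11+1 = 12
n=3,i=5: not 3>5, c = 12+1 = 13
n=3,i=6: not 3>6, c = 13+1 = 14
n=3,i=7: not 3>7, c = 14+1 = 15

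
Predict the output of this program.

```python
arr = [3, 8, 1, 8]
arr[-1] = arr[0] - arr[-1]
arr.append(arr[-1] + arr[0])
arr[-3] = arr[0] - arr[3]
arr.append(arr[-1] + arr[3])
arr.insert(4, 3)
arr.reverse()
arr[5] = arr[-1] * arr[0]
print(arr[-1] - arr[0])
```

10

arr[-1] = arr[0]-arr[-1] = 3-8 = -5 → [3, 8, 1, -5]
append arr[-1]+arr[0] = (-5)+3 = -2 → [3, 8, 1, -5, -2]
arr[-3] = arr[0]-arr[3] = 3-(-5) = 8 → [3, 8, 8, -5, -2]
append arr[-1]+arr[3] = (-2)+(-5) = -7 → [3, 8, 8, -5, -2, -7]
insert 3 at 4 → [3, 8, 8, -5, 3, -2, -7]
reverse → [-7, -2, 3, -5, 8, 8, 3]
arr[5] = arr[-1]*arr[0] = 3*(-7) = -21 → [-7, -2, 3, -5, 8, -21, 3]
arr[-1]-arr[0] = 3-(-7) = 10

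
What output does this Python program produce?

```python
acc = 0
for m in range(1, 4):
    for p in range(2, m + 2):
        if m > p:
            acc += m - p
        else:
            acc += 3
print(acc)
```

m=1,p=2: not 1>2, acc = 0+3 = 3
m=2,p=2: not 2>2, acc = 3+3 = 6
m=2,p=3: not 2>3, acc = 6+3 = 9
m=3,p=2: 3>2, acc = 9+1 = 10
m=3,p=3: not 3>3, acc = 10+3 = 13
m=3,p=4: not 3>4, acc = 13+3 = 16

16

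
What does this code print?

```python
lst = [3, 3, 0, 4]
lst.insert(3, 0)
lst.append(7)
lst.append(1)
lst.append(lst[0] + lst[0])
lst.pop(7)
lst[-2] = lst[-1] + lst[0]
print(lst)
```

insert 0 at 3 → [3, 3, 0, 0, 4]
append 7 → [3, 3, 0, 0, 4, 7]
append 1 → [3, 3, 0, 0, 4, 7, 1]
append lst[0]+lst[0] = 3+3 = 6 → [3, 3, 0, 0, 4, 7, 1, 6]
pop(7) removes 6 → [3, 3, 0, 0, 4, 7, 1]
lst[-2] = lst[-1]+lst[0] = 1+3 = 4 → [3, 3, 0, 0, 4, 4, 1]

[3, 3, 0, 0, 4, 4, 1]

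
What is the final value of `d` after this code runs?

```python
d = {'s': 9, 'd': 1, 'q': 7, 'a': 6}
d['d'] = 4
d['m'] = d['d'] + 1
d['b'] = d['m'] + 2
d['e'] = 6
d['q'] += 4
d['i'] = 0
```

{'s': 9, 'd': 4, 'q': 11, 'a': 6, 'm': 5, 'b': 7, 'e': 6, 'i': 0}

d['d'] = 4 → {'s': 9, 'd': 4, 'q': 7, 'a': 6}
d['m'] = d['d']+1 = 5 → {'s': 9, 'd': 4, 'q': 7, 'a': 6, 'm': 5}
d['b'] = d['m']+2 = 7 → {'s': 9, 'd': 4, 'q': 7, 'a': 6, 'm': 5, 'b': 7}
d['e'] = 6 → {'s': 9, 'd': 4, 'q': 7, 'a': 6, 'm': 5, 'b': 7, 'e': 6}
d['q'] = 7+4 = 11 → {'s': 9, 'd': 4, 'q': 11, 'a': 6, 'm': 5, 'b': 7, 'e': 6}
d['i'] = 0 → {'s': 9, 'd': 4, 'q': 11, 'a': 6, 'm': 5, 'b': 7, 'e': 6, 'i': 0}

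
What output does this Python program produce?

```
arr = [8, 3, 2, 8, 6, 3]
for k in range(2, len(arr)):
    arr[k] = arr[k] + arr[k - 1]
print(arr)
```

k=2: arr[2] = 2+3 = 5 → [8, 3, 5, 8, 6, 3]
k=3: arr[3] = 8+5 = 13 → [8, 3, 5, 13, 6, 3]
k=4: arr[4] = 6+13 = 19 → [8, 3, 5, 13, 19, 3]
k=5: arr[5] = 3+19 = 22 → [8, 3, 5, 13, 19, 22]

[8, 3, 5, 13, 19, 22]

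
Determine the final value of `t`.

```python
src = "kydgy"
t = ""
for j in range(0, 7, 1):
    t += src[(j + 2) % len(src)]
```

'dgykydg'

j=0: add src[2]='d' → 'd'
j=1: add src[3]='g' → 'dg'
j=2: add src[4]='y' → 'dgy'
j=3: add src[0]='k' → 'dgyk'
j=4: add src[1]='y' → 'dgyky'
j=5: add src[2]='d' → 'dgykyd'
j=6: add src[3]='g' → 'dgykydg'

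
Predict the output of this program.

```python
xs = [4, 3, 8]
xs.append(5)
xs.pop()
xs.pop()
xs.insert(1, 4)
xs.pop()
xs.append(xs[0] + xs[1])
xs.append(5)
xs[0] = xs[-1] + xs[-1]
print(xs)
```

append 5 → [4, 3, 8, 5]
pop() removes 5 → [4, 3, 8]
pop() removes 8 → [4, 3]
insert 4 at 1 → [4, 4, 3]
pop() removes 3 → [4, 4]
append xs[0]+xs[1] = 4+4 = 8 → [4, 4, 8]
append 5 → [4, 4, 8, 5]
xs[0] = xs[-1]+xs[-1] = 5+5 = 10 → [10, 4, 8, 5]

[10, 4, 8, 5]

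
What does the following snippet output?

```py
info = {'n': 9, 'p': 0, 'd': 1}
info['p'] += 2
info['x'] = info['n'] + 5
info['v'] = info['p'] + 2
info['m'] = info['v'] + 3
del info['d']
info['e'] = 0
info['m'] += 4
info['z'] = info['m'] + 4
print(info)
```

{'n': 9, 'p': 2, 'x': 14, 'v': 4, 'm': 11, 'e': 0, 'z': 15}

info['p'] = 0+2 = 2 → {'n': 9, 'p': 2, 'd': 1}
info['x'] = info['n']+5 = 14 → {'n': 9, 'p': 2, 'd': 1, 'x': 14}
info['v'] = info['p']+2 = 4 → {'n': 9, 'p': 2, 'd': 1, 'x': 14, 'v': 4}
info['m'] = info['v']+3 = 7 → {'n': 9, 'p': 2, 'd': 1, 'x': 14, 'v': 4, 'm': 7}
del 'd' → {'n': 9, 'p': 2, 'x': 14, 'v': 4, 'm': 7}
info['e'] = 0 → {'n': 9, 'p': 2, 'x': 14, 'v': 4, 'm': 7, 'e': 0}
info['m'] = 7+4 = 11 → {'n': 9, 'p': 2, 'x': 14, 'v': 4, 'm': 11, 'e': 0}
info['z'] = info['m']+4 = 15 → {'n': 9, 'p': 2, 'x': 14, 'v': 4, 'm': 11, 'e': 0, 'z': 15}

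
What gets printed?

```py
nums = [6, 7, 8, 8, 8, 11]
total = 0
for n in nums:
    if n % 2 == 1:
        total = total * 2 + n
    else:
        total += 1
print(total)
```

n=6: not odd, total = 0+1 = 1
n=7: odd, total = 1*2+7 = 9
n=8: not odd, total = 9+1 = 10
n=8: not odd, total = 10+1 = 11
n=8: not odd, total = 11+1 = 12
n=11: odd, total = 12*2+11 = 35

35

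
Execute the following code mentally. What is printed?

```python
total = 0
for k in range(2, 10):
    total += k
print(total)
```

44

k=2: total = 0+2 = 2
k=3: total = 2+3 = 5
k=4: total = 5+4 = 9
k=5: total = 9+5 = 14
k=6: total = 14+6 = 20
k=7: total = 20+7 = 27
k=8: total = 27+8 = 35
k=9: total = 35+9 = 44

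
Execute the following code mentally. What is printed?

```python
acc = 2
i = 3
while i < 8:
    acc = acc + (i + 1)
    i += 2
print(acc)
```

i=3: acc = 2+4 = 6
i=5: acc = 6+6 = 12
i=7: acc = 12+8 = 20

20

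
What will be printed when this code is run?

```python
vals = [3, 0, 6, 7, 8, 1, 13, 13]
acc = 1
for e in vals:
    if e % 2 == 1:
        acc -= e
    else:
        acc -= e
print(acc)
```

-50

e=3: odd, acc = 1-3 = -2
e=0: not odd, acc = (-2)-0 = -2
e=6: not odd, acc = (-2)-6 = -8
e=7: odd, acc = (-8)-7 = -15
e=8: not odd, acc = (-15)-8 = -23
e=1: odd, acc = (-23)-1 = -24
e=13: odd, acc = (-24)-13 = -37
e=13: odd, acc = (-37)-13 = -50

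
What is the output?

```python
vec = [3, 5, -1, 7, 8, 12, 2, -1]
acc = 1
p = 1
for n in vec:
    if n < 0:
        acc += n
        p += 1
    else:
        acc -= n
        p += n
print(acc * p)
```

n=3: not <0, acc = 1-3 = -2; p=4
n=5: not <0, acc = (-2)-5 = -7; p=9
n=-1: <0, acc = (-7)+(-1) = -8; p=10
n=7: not <0, acc = (-8)-7 = -15; p=17
n=8: not <0, acc = (-15)-8 = -23; p=25
n=12: not <0, acc = (-23)-12 = -35; p=37
n=2: not <0, acc = (-35)-2 = -37; p=39
n=-1: <0, acc = (-37)+(-1) = -38; p=40
acc*p = (-38)*40 = -1520

-1520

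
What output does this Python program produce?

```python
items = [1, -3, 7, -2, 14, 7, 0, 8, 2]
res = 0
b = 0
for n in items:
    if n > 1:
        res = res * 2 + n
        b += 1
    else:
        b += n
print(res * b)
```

n=1: not >1; b=1
n=-3: not >1; b=-2
n=7: >1, res = 0*2+7 = 7; b=-1
n=-2: not >1; b=-3
n=14: >1, res = 7*2+14 = 28; b=-2
n=7: >1, res = 28*2+7 = 63; b=-1
n=0: not >1; b=-1
n=8: >1, res = 63*2+8 = 134; b=0
n=2: >1, res = 134*2+2 = 270; b=1
res*b = 270*1 = 270

270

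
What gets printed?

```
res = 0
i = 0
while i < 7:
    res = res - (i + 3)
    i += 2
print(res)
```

i=0: res = 0-3 = -3
i=2: res = (-3)-5 = -8
i=4: res = (-8)-7 = -15
i=6: res = (-15)-9 = -24

-24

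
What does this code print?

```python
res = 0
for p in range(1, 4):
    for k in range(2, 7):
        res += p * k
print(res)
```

120

p=1,k=2: res = 0+2 = 2
p=1,k=3: res = 2+3 = 5
p=1,k=4: res = 5+4 = 9
p=1,k=5: res = 9+5 = 14
p=1,k=6: res = 14+6 = 20
p=2,k=2: res = 20+4 = 24
p=2,k=3: res = 24+6 = 30
p=2,k=4: res = 30+8 = 38
p=2,k=5: res = 38+10 = 48
p=2,k=6: res = 48+12 = 60
p=3,k=2: res = 60+6 = 66
p=3,k=3: res = 66+9 = 75
p=3,k=4: res = 75+12 = 87
p=3,k=5: res = 87+15 = 102
p=3,k=6: res = 102+18 = 120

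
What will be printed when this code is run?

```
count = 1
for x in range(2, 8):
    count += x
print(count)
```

28

x=2: count = 1+2 = 3
x=3: count = 3+3 = 6
x=4: count = 6+4 = 10
x=5: count = 10+5 = 15
x=6: count = 15+6 = 21
x=7: count = 21+7 = 28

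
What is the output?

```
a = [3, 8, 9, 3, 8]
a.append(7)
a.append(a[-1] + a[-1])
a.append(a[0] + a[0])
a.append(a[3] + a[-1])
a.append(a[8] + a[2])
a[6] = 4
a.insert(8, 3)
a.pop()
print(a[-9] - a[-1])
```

append 7 → [3, 8, 9, 3, 8, 7]
append a[-1]+a[-1] = 7+7 = 14 → [3, 8, 9, 3, 8, 7, 14]
append a[0]+a[0] = 3+3 = 6 → [3, 8, 9, 3, 8, 7, 14, 6]
append a[3]+a[-1] = 3+6 = 9 → [3, 8, 9, 3, 8, 7, 14, 6, 9]
append a[8]+a[2] = 9+9 = 18 → [3, 8, 9, 3, 8, 7, 14, 6, 9, 18]
a[6] = 4 → [3, 8, 9, 3, 8, 7, 4, 6, 9, 18]
insert 3 at 8 → [3, 8, 9, 3, 8, 7, 4, 6, 3, 9, 18]
pop() removes 18 → [3, 8, 9, 3, 8, 7, 4, 6, 3, 9]
a[-9]-a[-1] = 8-9 = -1

-1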